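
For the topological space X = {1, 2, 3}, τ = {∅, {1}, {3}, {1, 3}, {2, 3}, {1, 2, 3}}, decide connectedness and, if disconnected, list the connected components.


(X, τ) is disconnected; components = [{1}, {2, 3}].

Find clopen sets (U ∈ τ with X ∖ U ∈ τ):
  U = ∅, X ∖ U = {1, 2, 3} — both open, so U is clopen.
  U = {1}, X ∖ U = {2, 3} — both open, so U is clopen.
  U = {2, 3}, X ∖ U = {1} — both open, so U is clopen.
  U = {1, 2, 3}, X ∖ U = ∅ — both open, so U is clopen.
Nontrivial clopen(s) exist: e.g. {2, 3}. So (X, τ) is disconnected.
Compute connected components by grouping points that agree on all clopens:
  component: {1}
  component: {2, 3}


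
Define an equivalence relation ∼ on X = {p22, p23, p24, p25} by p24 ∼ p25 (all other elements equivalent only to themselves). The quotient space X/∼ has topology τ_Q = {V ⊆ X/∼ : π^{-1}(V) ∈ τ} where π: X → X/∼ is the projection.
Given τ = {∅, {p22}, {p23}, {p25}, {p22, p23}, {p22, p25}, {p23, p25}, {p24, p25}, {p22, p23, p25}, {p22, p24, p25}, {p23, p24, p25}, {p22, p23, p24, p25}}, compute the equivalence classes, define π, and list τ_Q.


X/∼ = {[p22], [p23], [p24=p25]}; |τ_Q| = 8.

Equivalence classes: [p22], [p23], [p24=p25].
Quotient map π: X → X/∼ sends p22 ↦ [p22], p23 ↦ [p23], p24 ↦ [p24=p25], p25 ↦ [p24=p25].
For each subset V ⊆ X/∼, compute π^{-1}(V) ⊆ X and check whether π^{-1}(V) ∈ τ. V is open in τ_Q iff π^{-1}(V) ∈ τ.
  V = {}: π^{-1}(V) = ∅ ∈ τ ✓.
  V = {[p22]}: π^{-1}(V) = {p22} ∈ τ ✓.
  V = {[p23]}: π^{-1}(V) = {p23} ∈ τ ✓.
  V = {[p22], [p23]}: π^{-1}(V) = {p22, p23} ∈ τ ✓.
  V = {[p24=p25]}: π^{-1}(V) = {p24, p25} ∈ τ ✓.
  V = {[p22], [p24=p25]}: π^{-1}(V) = {p22, p24, p25} ∈ τ ✓.
  V = {[p23], [p24=p25]}: π^{-1}(V) = {p23, p24, p25} ∈ τ ✓.
  V = {[p22], [p23], [p24=p25]}: π^{-1}(V) = {p22, p23, p24, p25} ∈ τ ✓.
Open sets in the quotient: τ_Q = {{}, {[p22]}, {[p23]}, {[p22], [p23]}, {[p24=p25]}, {[p22], [p24=p25]}, {[p23], [p24=p25]}, {[p22], [p23], [p24=p25]}} (8 elements).


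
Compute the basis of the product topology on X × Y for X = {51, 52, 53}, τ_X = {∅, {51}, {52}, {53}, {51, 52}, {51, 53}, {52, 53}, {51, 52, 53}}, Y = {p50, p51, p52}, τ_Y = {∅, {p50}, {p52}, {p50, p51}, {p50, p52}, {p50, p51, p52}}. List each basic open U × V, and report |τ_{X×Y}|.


Basis B = {∅ × ∅, {51} × {p50}, {51} × {p52}, {52} × {p50}, {52} × {p52}, {53} × {p50}, {53} × {p52}, {51} × {p50, p51}, {51} × {p50, p52}, {51, 52} × {p50}, {51, 53} × {p50}, {51, 52} × {p52}, {51, 53} × {p52}, {52} × {p50, p51}, {52} × {p50, p52}, {52, 53} × {p50}, {52, 53} × {p52}, {53} × {p50, p51}, {53} × {p50, p52}, {51} × {p50, p51, p52}, {51, 52, 53} × {p50}, {51, 52, 53} × {p52}, {52} × {p50, p51, p52}, {53} × {p50, p51, p52}, {51, 52} × {p50, p51}, {51, 53} × {p50, p51}, {51, 52} × {p50, p52}, {51, 53} × {p50, p52}, {52, 53} × {p50, p51}, {52, 53} × {p50, p52}, {51, 52} × {p50, p51, p52}, {51, 53} × {p50, p51, p52}, {51, 52, 53} × {p50, p51}, {51, 52, 53} × {p50, p52}, {52, 53} × {p50, p51, p52}, {51, 52, 53} × {p50, p51, p52}}; |τ_{X×Y}| = 216.

Enumerate products U × V with U ∈ τ_X, V ∈ τ_Y (deduplicated):
  ∅ × ∅ = {} (∅)
  {51} × {p50} = {(51,p50)}
  {51} × {p52} = {(51,p52)}
  {52} × {p50} = {(52,p50)}
  {52} × {p52} = {(52,p52)}
  {53} × {p50} = {(53,p50)}
  {53} × {p52} = {(53,p52)}
  {51} × {p50, p51} = {(51,p50), (51,p51)}
  {51} × {p50, p52} = {(51,p50), (51,p52)}
  {51, 52} × {p50} = {(51,p50), (52,p50)}
  {51, 53} × {p50} = {(51,p50), (53,p50)}
  {51, 52} × {p52} = {(51,p52), (52,p52)}
  {51, 53} × {p52} = {(51,p52), (53,p52)}
  {52} × {p50, p51} = {(52,p50), (52,p51)}
  {52} × {p50, p52} = {(52,p50), (52,p52)}
  {52, 53} × {p50} = {(52,p50), (53,p50)}
  {52, 53} × {p52} = {(52,p52), (53,p52)}
  {53} × {p50, p51} = {(53,p50), (53,p51)}
  {53} × {p50, p52} = {(53,p50), (53,p52)}
  {51} × {p50, p51, p52} = {(51,p50), (51,p51), (51,p52)}
  {51, 52, 53} × {p50} = {(51,p50), (52,p50), (53,p50)}
  {51, 52, 53} × {p52} = {(51,p52), (52,p52), (53,p52)}
  {52} × {p50, p51, p52} = {(52,p50), (52,p51), (52,p52)}
  {53} × {p50, p51, p52} = {(53,p50), (53,p51), (53,p52)}
  {51, 52} × {p50, p51} = {(51,p50), (51,p51), (52,p50), (52,p51)}
  {51, 53} × {p50, p51} = {(51,p50), (51,p51), (53,p50), (53,p51)}
  {51, 52} × {p50, p52} = {(51,p50), (51,p52), (52,p50), (52,p52)}
  {51, 53} × {p50, p52} = {(51,p50), (51,p52), (53,p50), (53,p52)}
  {52, 53} × {p50, p51} = {(52,p50), (52,p51), (53,p50), (53,p51)}
  {52, 53} × {p50, p52} = {(52,p50), (52,p52), (53,p50), (53,p52)}
  {51, 52} × {p50, p51, p52} = {(51,p50), (51,p51), (51,p52), (52,p50), (52,p51), (52,p52)}
  {51, 53} × {p50, p51, p52} = {(51,p50), (51,p51), (51,p52), (53,p50), (53,p51), (53,p52)}
  {51, 52, 53} × {p50, p51} = {(51,p50), (51,p51), (52,p50), (52,p51), (53,p50), (53,p51)}
  {51, 52, 53} × {p50, p52} = {(51,p50), (51,p52), (52,p50), (52,p52), (53,p50), (53,p52)}
  {52, 53} × {p50, p51, p52} = {(52,p50), (52,p51), (52,p52), (53,p50), (53,p51), (53,p52)}
  {51, 52, 53} × {p50, p51, p52} = {(51,p50), (51,p51), (51,p52), (52,p50), (52,p51), (52,p52), (53,p50), (53,p51), (53,p52)}
These 36 distinct sets form the basis B.
Close under arbitrary unions to get τ_{X×Y}; counting gives |τ_{X×Y}| = 216.


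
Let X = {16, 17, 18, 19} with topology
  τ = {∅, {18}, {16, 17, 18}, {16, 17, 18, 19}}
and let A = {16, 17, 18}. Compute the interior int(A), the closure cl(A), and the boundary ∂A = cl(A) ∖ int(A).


int(A) = {16, 17, 18}, cl(A) = {16, 17, 18, 19}, ∂A = {19}.

Closed sets in (X, τ) are complements of opens:
  closed(X, τ) = {∅, {19}, {16, 17, 19}, {16, 17, 18, 19}}.
int(A) = ⋃ {U ∈ τ : U ⊆ A}. Opens contained in A: ∅, {18}, {16, 17, 18}.
Taking the union of these: int(A) = {16, 17, 18}.
cl(A) = ⋂ {C closed : A ⊆ C}. Closed sets containing A: {16, 17, 18, 19}.
Intersecting these: cl(A) = {16, 17, 18, 19}.
∂A = cl(A) ∖ int(A) = {16, 17, 18, 19} ∖ {16, 17, 18} = {19}.


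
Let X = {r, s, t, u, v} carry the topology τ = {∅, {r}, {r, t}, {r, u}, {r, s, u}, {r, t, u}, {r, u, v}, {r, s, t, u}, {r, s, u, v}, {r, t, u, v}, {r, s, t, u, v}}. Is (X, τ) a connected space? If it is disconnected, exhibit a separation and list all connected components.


(X, τ) is connected.

Find clopen sets (U ∈ τ with X ∖ U ∈ τ):
  U = ∅, X ∖ U = {r, s, t, u, v} — both open, so U is clopen.
  U = {r, s, t, u, v}, X ∖ U = ∅ — both open, so U is clopen.
Only trivial clopens (∅ and X) exist, so (X, τ) is connected.
Compute connected components by grouping points that agree on all clopens:
  component: {r, s, t, u, v}


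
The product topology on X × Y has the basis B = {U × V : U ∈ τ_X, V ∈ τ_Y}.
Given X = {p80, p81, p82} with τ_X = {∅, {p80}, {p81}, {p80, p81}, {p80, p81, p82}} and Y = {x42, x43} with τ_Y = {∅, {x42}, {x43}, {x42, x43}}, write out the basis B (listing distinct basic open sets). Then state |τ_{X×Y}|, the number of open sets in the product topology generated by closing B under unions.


Basis B = {∅ × ∅, {p80} × {x42}, {p80} × {x43}, {p81} × {x42}, {p81} × {x43}, {p80} × {x42, x43}, {p80, p81} × {x42}, {p80, p81} × {x43}, {p81} × {x42, x43}, {p80, p81, p82} × {x42}, {p80, p81, p82} × {x43}, {p80, p81} × {x42, x43}, {p80, p81, p82} × {x42, x43}}; |τ_{X×Y}| = 25.

Enumerate products U × V with U ∈ τ_X, V ∈ τ_Y (deduplicated):
  ∅ × ∅ = {} (∅)
  {p80} × {x42} = {(p80,x42)}
  {p80} × {x43} = {(p80,x43)}
  {p81} × {x42} = {(p81,x42)}
  {p81} × {x43} = {(p81,x43)}
  {p80} × {x42, x43} = {(p80,x42), (p80,x43)}
  {p80, p81} × {x42} = {(p80,x42), (p81,x42)}
  {p80, p81} × {x43} = {(p80,x43), (p81,x43)}
  {p81} × {x42, x43} = {(p81,x42), (p81,x43)}
  {p80, p81, p82} × {x42} = {(p80,x42), (p81,x42), (p82,x42)}
  {p80, p81, p82} × {x43} = {(p80,x43), (p81,x43), (p82,x43)}
  {p80, p81} × {x42, x43} = {(p80,x42), (p80,x43), (p81,x42), (p81,x43)}
  {p80, p81, p82} × {x42, x43} = {(p80,x42), (p80,x43), (p81,x42), (p81,x43), (p82,x42), (p82,x43)}
These 13 distinct sets form the basis B.
Close under arbitrary unions to get τ_{X×Y}; counting gives |τ_{X×Y}| = 25.


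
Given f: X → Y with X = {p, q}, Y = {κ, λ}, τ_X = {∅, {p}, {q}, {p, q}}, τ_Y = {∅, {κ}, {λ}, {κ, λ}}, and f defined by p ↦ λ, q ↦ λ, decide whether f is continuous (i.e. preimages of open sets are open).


f IS continuous.

Compute f^{-1}(U) for each U ∈ τ_Y:
  U = ∅: f^{-1}(U) = ∅ ∈ τ_X ✓.
  U = {κ}: f^{-1}(U) = ∅ ∈ τ_X ✓.
  U = {λ}: f^{-1}(U) = {p, q} ∈ τ_X ✓.
  U = {κ, λ}: f^{-1}(U) = {p, q} ∈ τ_X ✓.
Every preimage lies in τ_X, so f IS continuous.


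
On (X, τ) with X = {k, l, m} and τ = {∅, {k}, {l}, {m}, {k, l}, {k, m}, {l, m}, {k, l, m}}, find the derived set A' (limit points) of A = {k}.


A' = ∅

For each x ∈ X, list the open sets U ∈ τ with x ∈ U, then check whether U ∩ (A ∖ {x}) ≠ ∅ for every such U.
  x = k: open {k} ∋ x has {k} ∩ (A ∖ {k}) = ∅, so x is NOT a limit point.
  x = l: open {l} ∋ x has {l} ∩ (A ∖ {l}) = ∅, so x is NOT a limit point.
  x = m: open {m} ∋ x has {m} ∩ (A ∖ {m}) = ∅, so x is NOT a limit point.
Collecting: A' = ∅.


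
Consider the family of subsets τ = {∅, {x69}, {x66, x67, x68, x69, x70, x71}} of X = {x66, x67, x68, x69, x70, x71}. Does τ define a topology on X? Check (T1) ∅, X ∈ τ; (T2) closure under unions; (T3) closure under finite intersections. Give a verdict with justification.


τ IS a topology on X.

Axiom (T1): ∅ ∈ τ? Yes; X ∈ τ? Yes.
Axiom (T2/T3): check pairwise unions and intersections of members of τ.
All pairwise intersections and unions checked — each lies in τ. Therefore τ satisfies (T1), (T2), (T3): it IS a topology on X.


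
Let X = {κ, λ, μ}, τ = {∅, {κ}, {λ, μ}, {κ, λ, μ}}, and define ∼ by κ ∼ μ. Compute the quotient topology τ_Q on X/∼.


X/∼ = {[κ=μ], [λ]}; |τ_Q| = 2.

Equivalence classes: [κ=μ], [λ].
Quotient map π: X → X/∼ sends κ ↦ [κ=μ], λ ↦ [λ], μ ↦ [κ=μ].
For each subset V ⊆ X/∼, compute π^{-1}(V) ⊆ X and check whether π^{-1}(V) ∈ τ. V is open in τ_Q iff π^{-1}(V) ∈ τ.
  V = {}: π^{-1}(V) = ∅ ∈ τ ✓.
  V = {[κ=μ]}: π^{-1}(V) = {κ, μ} ∉ τ ✗.
  V = {[λ]}: π^{-1}(V) = {λ} ∉ τ ✗.
  V = {[κ=μ], [λ]}: π^{-1}(V) = {κ, λ, μ} ∈ τ ✓.
Open sets in the quotient: τ_Q = {{}, {[κ=μ], [λ]}} (2 elements).


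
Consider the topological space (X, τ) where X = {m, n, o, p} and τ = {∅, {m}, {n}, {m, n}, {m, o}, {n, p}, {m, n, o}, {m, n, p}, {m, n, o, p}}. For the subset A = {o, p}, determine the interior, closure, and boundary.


int(A) = ∅, cl(A) = {o, p}, ∂A = {o, p}.

Closed sets in (X, τ) are complements of opens:
  closed(X, τ) = {∅, {o}, {p}, {m, o}, {n, p}, {o, p}, {m, o, p}, {n, o, p}, {m, n, o, p}}.
int(A) = ⋃ {U ∈ τ : U ⊆ A}. Opens contained in A: ∅.
Taking the union of these: int(A) = ∅.
cl(A) = ⋂ {C closed : A ⊆ C}. Closed sets containing A: {o, p}, {m, o, p}, {n, o, p}, {m, n, o, p}.
Intersecting these: cl(A) = {o, p}.
∂A = cl(A) ∖ int(A) = {o, p} ∖ ∅ = {o, p}.


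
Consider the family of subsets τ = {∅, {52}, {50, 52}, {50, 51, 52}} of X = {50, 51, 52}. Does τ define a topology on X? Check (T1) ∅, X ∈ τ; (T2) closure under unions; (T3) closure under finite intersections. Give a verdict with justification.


τ IS a topology on X.

Axiom (T1): ∅ ∈ τ? Yes; X ∈ τ? Yes.
Axiom (T2/T3): check pairwise unions and intersections of members of τ.
All pairwise intersections and unions checked — each lies in τ. Therefore τ satisfies (T1), (T2), (T3): it IS a topology on X.


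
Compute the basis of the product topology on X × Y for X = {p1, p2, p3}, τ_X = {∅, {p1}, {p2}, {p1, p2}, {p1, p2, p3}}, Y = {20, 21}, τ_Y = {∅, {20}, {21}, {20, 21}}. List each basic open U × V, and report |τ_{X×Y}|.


Basis B = {∅ × ∅, {p1} × {20}, {p1} × {21}, {p2} × {20}, {p2} × {21}, {p1} × {20, 21}, {p1, p2} × {20}, {p1, p2} × {21}, {p2} × {20, 21}, {p1, p2, p3} × {20}, {p1, p2, p3} × {21}, {p1, p2} × {20, 21}, {p1, p2, p3} × {20, 21}}; |τ_{X×Y}| = 25.

Enumerate products U × V with U ∈ τ_X, V ∈ τ_Y (deduplicated):
  ∅ × ∅ = {} (∅)
  {p1} × {20} = {(p1,20)}
  {p1} × {21} = {(p1,21)}
  {p2} × {20} = {(p2,20)}
  {p2} × {21} = {(p2,21)}
  {p1} × {20, 21} = {(p1,20), (p1,21)}
  {p1, p2} × {20} = {(p1,20), (p2,20)}
  {p1, p2} × {21} = {(p1,21), (p2,21)}
  {p2} × {20, 21} = {(p2,20), (p2,21)}
  {p1, p2, p3} × {20} = {(p1,20), (p2,20), (p3,20)}
  {p1, p2, p3} × {21} = {(p1,21), (p2,21), (p3,21)}
  {p1, p2} × {20, 21} = {(p1,20), (p1,21), (p2,20), (p2,21)}
  {p1, p2, p3} × {20, 21} = {(p1,20), (p1,21), (p2,20), (p2,21), (p3,20), (p3,21)}
These 13 distinct sets form the basis B.
Close under arbitrary unions to get τ_{X×Y}; counting gives |τ_{X×Y}| = 25.


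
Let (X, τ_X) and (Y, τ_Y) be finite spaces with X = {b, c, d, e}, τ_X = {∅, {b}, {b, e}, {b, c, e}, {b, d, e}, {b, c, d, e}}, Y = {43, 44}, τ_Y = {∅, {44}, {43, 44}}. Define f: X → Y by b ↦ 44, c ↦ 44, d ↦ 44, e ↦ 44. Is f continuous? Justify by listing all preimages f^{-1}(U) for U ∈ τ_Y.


f IS continuous.

Compute f^{-1}(U) for each U ∈ τ_Y:
  U = ∅: f^{-1}(U) = ∅ ∈ τ_X ✓.
  U = {44}: f^{-1}(U) = {b, c, d, e} ∈ τ_X ✓.
  U = {43, 44}: f^{-1}(U) = {b, c, d, e} ∈ τ_X ✓.
Every preimage lies in τ_X, so f IS continuous.


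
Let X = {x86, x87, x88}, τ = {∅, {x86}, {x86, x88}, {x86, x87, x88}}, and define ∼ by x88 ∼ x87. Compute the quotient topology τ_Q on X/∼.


X/∼ = {[x86], [x87=x88]}; |τ_Q| = 3.

Equivalence classes: [x86], [x87=x88].
Quotient map π: X → X/∼ sends x86 ↦ [x86], x87 ↦ [x87=x88], x88 ↦ [x87=x88].
For each subset V ⊆ X/∼, compute π^{-1}(V) ⊆ X and check whether π^{-1}(V) ∈ τ. V is open in τ_Q iff π^{-1}(V) ∈ τ.
  V = {}: π^{-1}(V) = ∅ ∈ τ ✓.
  V = {[x86]}: π^{-1}(V) = {x86} ∈ τ ✓.
  V = {[x87=x88]}: π^{-1}(V) = {x87, x88} ∉ τ ✗.
  V = {[x86], [x87=x88]}: π^{-1}(V) = {x86, x87, x88} ∈ τ ✓.
Open sets in the quotient: τ_Q = {{}, {[x86]}, {[x86], [x87=x88]}} (3 elements).


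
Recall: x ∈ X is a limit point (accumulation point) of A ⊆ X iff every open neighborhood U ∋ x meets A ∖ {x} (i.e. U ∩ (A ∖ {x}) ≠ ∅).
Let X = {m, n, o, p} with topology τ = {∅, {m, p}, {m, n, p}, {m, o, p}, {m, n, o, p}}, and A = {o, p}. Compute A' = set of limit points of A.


A' = {m, n, o}

For each x ∈ X, list the open sets U ∈ τ with x ∈ U, then check whether U ∩ (A ∖ {x}) ≠ ∅ for every such U.
  x = m: opens ∋ x are {m, p}, {m, n, p}, {m, o, p}, {m, n, o, p}; each meets A ∖ {m}, so x IS a limit point.
  x = n: opens ∋ x are {m, n, p}, {m, n, o, p}; each meets A ∖ {n}, so x IS a limit point.
  x = o: opens ∋ x are {m, o, p}, {m, n, o, p}; each meets A ∖ {o}, so x IS a limit point.
  x = p: open {m, p} ∋ x has {m, p} ∩ (A ∖ {p}) = ∅, so x is NOT a limit point.
Collecting: A' = {m, n, o}.


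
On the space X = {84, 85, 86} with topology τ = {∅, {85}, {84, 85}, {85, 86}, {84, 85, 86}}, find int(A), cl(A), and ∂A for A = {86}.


int(A) = ∅, cl(A) = {86}, ∂A = {86}.

Closed sets in (X, τ) are complements of opens:
  closed(X, τ) = {∅, {84}, {86}, {84, 86}, {84, 85, 86}}.
int(A) = ⋃ {U ∈ τ : U ⊆ A}. Opens contained in A: ∅.
Taking the union of these: int(A) = ∅.
cl(A) = ⋂ {C closed : A ⊆ C}. Closed sets containing A: {86}, {84, 86}, {84, 85, 86}.
Intersecting these: cl(A) = {86}.
∂A = cl(A) ∖ int(A) = {86} ∖ ∅ = {86}.


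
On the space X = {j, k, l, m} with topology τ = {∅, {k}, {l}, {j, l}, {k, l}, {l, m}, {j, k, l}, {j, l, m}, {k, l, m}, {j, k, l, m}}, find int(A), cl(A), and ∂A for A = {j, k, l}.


int(A) = {j, k, l}, cl(A) = {j, k, l, m}, ∂A = {m}.

Closed sets in (X, τ) are complements of opens:
  closed(X, τ) = {∅, {j}, {k}, {m}, {j, k}, {j, m}, {k, m}, {j, k, m}, {j, l, m}, {j, k, l, m}}.
int(A) = ⋃ {U ∈ τ : U ⊆ A}. Opens contained in A: ∅, {k}, {l}, {j, l}, {k, l}, {j, k, l}.
Taking the union of these: int(A) = {j, k, l}.
cl(A) = ⋂ {C closed : A ⊆ C}. Closed sets containing A: {j, k, l, m}.
Intersecting these: cl(A) = {j, k, l, m}.
∂A = cl(A) ∖ int(A) = {j, k, l, m} ∖ {j, k, l} = {m}.


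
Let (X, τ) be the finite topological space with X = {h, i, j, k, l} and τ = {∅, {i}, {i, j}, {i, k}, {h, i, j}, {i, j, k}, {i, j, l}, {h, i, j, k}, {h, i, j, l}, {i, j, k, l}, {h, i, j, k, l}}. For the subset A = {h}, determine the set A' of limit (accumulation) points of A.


A' = ∅

For each x ∈ X, list the open sets U ∈ τ with x ∈ U, then check whether U ∩ (A ∖ {x}) ≠ ∅ for every such U.
  x = h: open {h, i, j} ∋ x has {h, i, j} ∩ (A ∖ {h}) = ∅, so x is NOT a limit point.
  x = i: open {i} ∋ x has {i} ∩ (A ∖ {i}) = ∅, so x is NOT a limit point.
  x = j: open {i, j} ∋ x has {i, j} ∩ (A ∖ {j}) = ∅, so x is NOT a limit point.
  x = k: open {i, k} ∋ x has {i, k} ∩ (A ∖ {k}) = ∅, so x is NOT a limit point.
  x = l: open {i, j, l} ∋ x has {i, j, l} ∩ (A ∖ {l}) = ∅, so x is NOT a limit point.
Collecting: A' = ∅.


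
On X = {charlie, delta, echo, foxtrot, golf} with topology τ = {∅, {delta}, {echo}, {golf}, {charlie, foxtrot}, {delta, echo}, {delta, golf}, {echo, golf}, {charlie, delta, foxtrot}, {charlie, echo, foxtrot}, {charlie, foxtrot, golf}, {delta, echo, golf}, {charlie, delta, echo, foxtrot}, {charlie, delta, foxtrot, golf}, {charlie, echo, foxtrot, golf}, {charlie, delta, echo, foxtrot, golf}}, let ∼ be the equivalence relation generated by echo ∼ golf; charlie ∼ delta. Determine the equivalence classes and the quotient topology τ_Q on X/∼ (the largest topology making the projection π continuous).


X/∼ = {[charlie=delta], [echo=golf], [foxtrot]}; |τ_Q| = 4.

Equivalence classes: [charlie=delta], [echo=golf], [foxtrot].
Quotient map π: X → X/∼ sends charlie ↦ [charlie=delta], delta ↦ [charlie=delta], echo ↦ [echo=golf], foxtrot ↦ [foxtrot], golf ↦ [echo=golf].
For each subset V ⊆ X/∼, compute π^{-1}(V) ⊆ X and check whether π^{-1}(V) ∈ τ. V is open in τ_Q iff π^{-1}(V) ∈ τ.
  V = {}: π^{-1}(V) = ∅ ∈ τ ✓.
  V = {[charlie=delta]}: π^{-1}(V) = {charlie, delta} ∉ τ ✗.
  V = {[echo=golf]}: π^{-1}(V) = {echo, golf} ∈ τ ✓.
  V = {[charlie=delta], [echo=golf]}: π^{-1}(V) = {charlie, delta, echo, golf} ∉ τ ✗.
  V = {[foxtrot]}: π^{-1}(V) = {foxtrot} ∉ τ ✗.
  V = {[charlie=delta], [foxtrot]}: π^{-1}(V) = {charlie, delta, foxtrot} ∈ τ ✓.
  V = {[echo=golf], [foxtrot]}: π^{-1}(V) = {echo, foxtrot, golf} ∉ τ ✗.
  V = {[charlie=delta], [echo=golf], [foxtrot]}: π^{-1}(V) = {charlie, delta, echo, foxtrot, golf} ∈ τ ✓.
Open sets in the quotient: τ_Q = {{}, {[echo=golf]}, {[charlie=delta], [foxtrot]}, {[charlie=delta], [echo=golf], [foxtrot]}} (4 elements).


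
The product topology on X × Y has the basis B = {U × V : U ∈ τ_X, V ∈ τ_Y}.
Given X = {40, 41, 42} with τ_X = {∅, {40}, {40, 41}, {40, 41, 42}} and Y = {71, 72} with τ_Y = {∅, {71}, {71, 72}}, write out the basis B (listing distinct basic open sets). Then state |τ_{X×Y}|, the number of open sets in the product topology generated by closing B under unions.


Basis B = {∅ × ∅, {40} × {71}, {40} × {71, 72}, {40, 41} × {71}, {40, 41, 42} × {71}, {40, 41} × {71, 72}, {40, 41, 42} × {71, 72}}; |τ_{X×Y}| = 10.

Enumerate products U × V with U ∈ τ_X, V ∈ τ_Y (deduplicated):
  ∅ × ∅ = {} (∅)
  {40} × {71} = {(40,71)}
  {40} × {71, 72} = {(40,71), (40,72)}
  {40, 41} × {71} = {(40,71), (41,71)}
  {40, 41, 42} × {71} = {(40,71), (41,71), (42,71)}
  {40, 41} × {71, 72} = {(40,71), (40,72), (41,71), (41,72)}
  {40, 41, 42} × {71, 72} = {(40,71), (40,72), (41,71), (41,72), (42,71), (42,72)}
These 7 distinct sets form the basis B.
Close under arbitrary unions to get τ_{X×Y}; counting gives |τ_{X×Y}| = 10.


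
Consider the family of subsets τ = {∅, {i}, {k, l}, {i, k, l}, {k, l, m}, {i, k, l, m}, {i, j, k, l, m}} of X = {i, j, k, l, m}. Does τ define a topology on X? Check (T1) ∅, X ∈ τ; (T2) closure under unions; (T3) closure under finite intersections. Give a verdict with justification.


τ IS a topology on X.

Axiom (T1): ∅ ∈ τ? Yes; X ∈ τ? Yes.
Axiom (T2/T3): check pairwise unions and intersections of members of τ.
All pairwise intersections and unions checked — each lies in τ. Therefore τ satisfies (T1), (T2), (T3): it IS a topology on X.


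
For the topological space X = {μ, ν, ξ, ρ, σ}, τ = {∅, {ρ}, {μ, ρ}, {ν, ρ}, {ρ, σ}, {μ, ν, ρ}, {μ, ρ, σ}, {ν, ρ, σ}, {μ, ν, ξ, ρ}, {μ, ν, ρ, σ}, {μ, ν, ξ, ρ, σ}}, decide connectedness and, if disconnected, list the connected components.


(X, τ) is connected.

Find clopen sets (U ∈ τ with X ∖ U ∈ τ):
  U = ∅, X ∖ U = {μ, ν, ξ, ρ, σ} — both open, so U is clopen.
  U = {μ, ν, ξ, ρ, σ}, X ∖ U = ∅ — both open, so U is clopen.
Only trivial clopens (∅ and X) exist, so (X, τ) is connected.
Compute connected components by grouping points that agree on all clopens:
  component: {μ, ν, ξ, ρ, σ}


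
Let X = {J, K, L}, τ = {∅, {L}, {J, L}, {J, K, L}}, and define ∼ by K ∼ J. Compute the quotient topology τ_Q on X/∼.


X/∼ = {[J=K], [L]}; |τ_Q| = 3.

Equivalence classes: [J=K], [L].
Quotient map π: X → X/∼ sends J ↦ [J=K], K ↦ [J=K], L ↦ [L].
For each subset V ⊆ X/∼, compute π^{-1}(V) ⊆ X and check whether π^{-1}(V) ∈ τ. V is open in τ_Q iff π^{-1}(V) ∈ τ.
  V = {}: π^{-1}(V) = ∅ ∈ τ ✓.
  V = {[J=K]}: π^{-1}(V) = {J, K} ∉ τ ✗.
  V = {[L]}: π^{-1}(V) = {L} ∈ τ ✓.
  V = {[J=K], [L]}: π^{-1}(V) = {J, K, L} ∈ τ ✓.
Open sets in the quotient: τ_Q = {{}, {[L]}, {[J=K], [L]}} (3 elements).


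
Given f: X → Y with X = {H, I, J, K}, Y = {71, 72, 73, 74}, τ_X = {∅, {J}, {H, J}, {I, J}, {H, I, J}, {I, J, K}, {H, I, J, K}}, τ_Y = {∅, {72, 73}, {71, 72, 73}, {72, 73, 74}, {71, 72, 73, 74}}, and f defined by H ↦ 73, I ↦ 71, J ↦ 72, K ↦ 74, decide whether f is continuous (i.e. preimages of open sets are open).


f is NOT continuous.

Compute f^{-1}(U) for each U ∈ τ_Y:
  U = ∅: f^{-1}(U) = ∅ ∈ τ_X ✓.
  U = {72, 73}: f^{-1}(U) = {H, J} ∈ τ_X ✓.
  U = {71, 72, 73}: f^{-1}(U) = {H, I, J} ∈ τ_X ✓.
  U = {72, 73, 74}: f^{-1}(U) = {H, J, K} ∉ τ_X ✗.
  U = {71, 72, 73, 74}: f^{-1}(U) = {H, I, J, K} ∈ τ_X ✓.
Found U = {72, 73, 74} with f^{-1}(U) = {H, J, K} not in τ_X. Therefore f is NOT continuous.


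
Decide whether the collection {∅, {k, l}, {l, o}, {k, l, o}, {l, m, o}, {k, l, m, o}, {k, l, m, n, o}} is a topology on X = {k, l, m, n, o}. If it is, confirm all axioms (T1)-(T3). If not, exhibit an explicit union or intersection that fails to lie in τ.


τ is NOT a topology on X.

Axiom (T1): ∅ ∈ τ? Yes; X ∈ τ? Yes.
Axiom (T2/T3): check pairwise unions and intersections of members of τ.
Counterexample for (T3): {k, l} ∩ {l, o} = {l} ∉ τ. Therefore τ is NOT a topology.


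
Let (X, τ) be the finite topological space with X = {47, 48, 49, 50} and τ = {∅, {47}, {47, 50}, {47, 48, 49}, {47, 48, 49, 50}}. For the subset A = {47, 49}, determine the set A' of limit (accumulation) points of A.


A' = {48, 49, 50}

For each x ∈ X, list the open sets U ∈ τ with x ∈ U, then check whether U ∩ (A ∖ {x}) ≠ ∅ for every such U.
  x = 47: open {47} ∋ x has {47} ∩ (A ∖ {47}) = ∅, so x is NOT a limit point.
  x = 48: opens ∋ x are {47, 48, 49}, {47, 48, 49, 50}; each meets A ∖ {48}, so x IS a limit point.
  x = 49: opens ∋ x are {47, 48, 49}, {47, 48, 49, 50}; each meets A ∖ {49}, so x IS a limit point.
  x = 50: opens ∋ x are {47, 50}, {47, 48, 49, 50}; each meets A ∖ {50}, so x IS a limit point.
Collecting: A' = {48, 49, 50}.


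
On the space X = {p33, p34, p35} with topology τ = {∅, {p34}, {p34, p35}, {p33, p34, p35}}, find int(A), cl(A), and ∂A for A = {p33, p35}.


int(A) = ∅, cl(A) = {p33, p35}, ∂A = {p33, p35}.

Closed sets in (X, τ) are complements of opens:
  closed(X, τ) = {∅, {p33}, {p33, p35}, {p33, p34, p35}}.
int(A) = ⋃ {U ∈ τ : U ⊆ A}. Opens contained in A: ∅.
Taking the union of these: int(A) = ∅.
cl(A) = ⋂ {C closed : A ⊆ C}. Closed sets containing A: {p33, p35}, {p33, p34, p35}.
Intersecting these: cl(A) = {p33, p35}.
∂A = cl(A) ∖ int(A) = {p33, p35} ∖ ∅ = {p33, p35}.


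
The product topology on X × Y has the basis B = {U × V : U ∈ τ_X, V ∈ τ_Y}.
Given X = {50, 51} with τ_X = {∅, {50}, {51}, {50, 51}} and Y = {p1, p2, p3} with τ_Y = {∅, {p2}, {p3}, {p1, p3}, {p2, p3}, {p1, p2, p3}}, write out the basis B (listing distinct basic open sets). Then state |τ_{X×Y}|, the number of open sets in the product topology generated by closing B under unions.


Basis B = {∅ × ∅, {50} × {p2}, {50} × {p3}, {51} × {p2}, {51} × {p3}, {50} × {p1, p3}, {50} × {p2, p3}, {50, 51} × {p2}, {50, 51} × {p3}, {51} × {p1, p3}, {51} × {p2, p3}, {50} × {p1, p2, p3}, {51} × {p1, p2, p3}, {50, 51} × {p1, p3}, {50, 51} × {p2, p3}, {50, 51} × {p1, p2, p3}}; |τ_{X×Y}| = 36.

Enumerate products U × V with U ∈ τ_X, V ∈ τ_Y (deduplicated):
  ∅ × ∅ = {} (∅)
  {50} × {p2} = {(50,p2)}
  {50} × {p3} = {(50,p3)}
  {51} × {p2} = {(51,p2)}
  {51} × {p3} = {(51,p3)}
  {50} × {p1, p3} = {(50,p1), (50,p3)}
  {50} × {p2, p3} = {(50,p2), (50,p3)}
  {50, 51} × {p2} = {(50,p2), (51,p2)}
  {50, 51} × {p3} = {(50,p3), (51,p3)}
  {51} × {p1, p3} = {(51,p1), (51,p3)}
  {51} × {p2, p3} = {(51,p2), (51,p3)}
  {50} × {p1, p2, p3} = {(50,p1), (50,p2), (50,p3)}
  {51} × {p1, p2, p3} = {(51,p1), (51,p2), (51,p3)}
  {50, 51} × {p1, p3} = {(50,p1), (50,p3), (51,p1), (51,p3)}
  {50, 51} × {p2, p3} = {(50,p2), (50,p3), (51,p2), (51,p3)}
  {50, 51} × {p1, p2, p3} = {(50,p1), (50,p2), (50,p3), (51,p1), (51,p2), (51,p3)}
These 16 distinct sets form the basis B.
Close under arbitrary unions to get τ_{X×Y}; counting gives |τ_{X×Y}| = 36.


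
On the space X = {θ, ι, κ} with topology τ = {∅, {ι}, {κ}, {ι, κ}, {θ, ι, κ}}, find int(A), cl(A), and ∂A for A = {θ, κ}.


int(A) = {κ}, cl(A) = {θ, κ}, ∂A = {θ}.

Closed sets in (X, τ) are complements of opens:
  closed(X, τ) = {∅, {θ}, {θ, ι}, {θ, κ}, {θ, ι, κ}}.
int(A) = ⋃ {U ∈ τ : U ⊆ A}. Opens contained in A: ∅, {κ}.
Taking the union of these: int(A) = {κ}.
cl(A) = ⋂ {C closed : A ⊆ C}. Closed sets containing A: {θ, κ}, {θ, ι, κ}.
Intersecting these: cl(A) = {θ, κ}.
∂A = cl(A) ∖ int(A) = {θ, κ} ∖ {κ} = {θ}.


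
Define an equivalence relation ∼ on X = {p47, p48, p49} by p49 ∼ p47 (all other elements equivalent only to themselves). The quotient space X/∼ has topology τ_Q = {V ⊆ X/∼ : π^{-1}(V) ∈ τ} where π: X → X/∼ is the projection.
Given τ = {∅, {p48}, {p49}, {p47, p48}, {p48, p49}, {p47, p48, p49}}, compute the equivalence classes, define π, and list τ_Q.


X/∼ = {[p47=p49], [p48]}; |τ_Q| = 3.

Equivalence classes: [p47=p49], [p48].
Quotient map π: X → X/∼ sends p47 ↦ [p47=p49], p48 ↦ [p48], p49 ↦ [p47=p49].
For each subset V ⊆ X/∼, compute π^{-1}(V) ⊆ X and check whether π^{-1}(V) ∈ τ. V is open in τ_Q iff π^{-1}(V) ∈ τ.
  V = {}: π^{-1}(V) = ∅ ∈ τ ✓.
  V = {[p47=p49]}: π^{-1}(V) = {p47, p49} ∉ τ ✗.
  V = {[p48]}: π^{-1}(V) = {p48} ∈ τ ✓.
  V = {[p47=p49], [p48]}: π^{-1}(V) = {p47, p48, p49} ∈ τ ✓.
Open sets in the quotient: τ_Q = {{}, {[p48]}, {[p47=p49], [p48]}} (3 elements).


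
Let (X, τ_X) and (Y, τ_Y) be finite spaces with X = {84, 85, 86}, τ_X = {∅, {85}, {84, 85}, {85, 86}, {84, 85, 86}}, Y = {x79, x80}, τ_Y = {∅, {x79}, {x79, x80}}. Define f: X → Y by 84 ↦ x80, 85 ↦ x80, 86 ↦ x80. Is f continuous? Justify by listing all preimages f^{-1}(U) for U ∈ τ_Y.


f IS continuous.

Compute f^{-1}(U) for each U ∈ τ_Y:
  U = ∅: f^{-1}(U) = ∅ ∈ τ_X ✓.
  U = {x79}: f^{-1}(U) = ∅ ∈ τ_X ✓.
  U = {x79, x80}: f^{-1}(U) = {84, 85, 86} ∈ τ_X ✓.
Every preimage lies in τ_X, so f IS continuous.


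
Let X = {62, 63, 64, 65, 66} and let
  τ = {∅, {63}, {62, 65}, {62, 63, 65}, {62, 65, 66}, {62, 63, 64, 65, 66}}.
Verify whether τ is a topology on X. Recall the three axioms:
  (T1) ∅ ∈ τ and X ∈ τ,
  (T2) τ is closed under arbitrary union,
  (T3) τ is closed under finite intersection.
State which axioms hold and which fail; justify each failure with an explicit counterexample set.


τ is NOT a topology on X.

Axiom (T1): ∅ ∈ τ? Yes; X ∈ τ? Yes.
Axiom (T2/T3): check pairwise unions and intersections of members of τ.
Counterexample for (T2): {63} ∪ {62, 65, 66} = {62, 63, 65, 66} ∉ τ. Therefore τ is NOT a topology.


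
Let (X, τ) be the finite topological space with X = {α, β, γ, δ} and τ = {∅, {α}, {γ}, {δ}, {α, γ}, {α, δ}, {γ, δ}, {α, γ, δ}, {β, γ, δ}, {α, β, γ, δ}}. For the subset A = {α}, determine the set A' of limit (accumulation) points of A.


A' = ∅

For each x ∈ X, list the open sets U ∈ τ with x ∈ U, then check whether U ∩ (A ∖ {x}) ≠ ∅ for every such U.
  x = α: open {α} ∋ x has {α} ∩ (A ∖ {α}) = ∅, so x is NOT a limit point.
  x = β: open {β, γ, δ} ∋ x has {β, γ, δ} ∩ (A ∖ {β}) = ∅, so x is NOT a limit point.
  x = γ: open {γ} ∋ x has {γ} ∩ (A ∖ {γ}) = ∅, so x is NOT a limit point.
  x = δ: open {δ} ∋ x has {δ} ∩ (A ∖ {δ}) = ∅, so x is NOT a limit point.
Collecting: A' = ∅.


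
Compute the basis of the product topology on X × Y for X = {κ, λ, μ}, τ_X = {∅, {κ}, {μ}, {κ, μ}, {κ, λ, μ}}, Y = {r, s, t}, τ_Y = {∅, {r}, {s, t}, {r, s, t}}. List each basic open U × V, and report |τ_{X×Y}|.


Basis B = {∅ × ∅, {κ} × {r}, {μ} × {r}, {κ, μ} × {r}, {κ} × {s, t}, {μ} × {s, t}, {κ} × {r, s, t}, {κ, λ, μ} × {r}, {μ} × {r, s, t}, {κ, μ} × {s, t}, {κ, μ} × {r, s, t}, {κ, λ, μ} × {s, t}, {κ, λ, μ} × {r, s, t}}; |τ_{X×Y}| = 25.

Enumerate products U × V with U ∈ τ_X, V ∈ τ_Y (deduplicated):
  ∅ × ∅ = {} (∅)
  {κ} × {r} = {(κ,r)}
  {μ} × {r} = {(μ,r)}
  {κ, μ} × {r} = {(κ,r), (μ,r)}
  {κ} × {s, t} = {(κ,s), (κ,t)}
  {μ} × {s, t} = {(μ,s), (μ,t)}
  {κ} × {r, s, t} = {(κ,r), (κ,s), (κ,t)}
  {κ, λ, μ} × {r} = {(κ,r), (λ,r), (μ,r)}
  {μ} × {r, s, t} = {(μ,r), (μ,s), (μ,t)}
  {κ, μ} × {s, t} = {(κ,s), (κ,t), (μ,s), (μ,t)}
  {κ, μ} × {r, s, t} = {(κ,r), (κ,s), (κ,t), (μ,r), (μ,s), (μ,t)}
  {κ, λ, μ} × {s, t} = {(κ,s), (κ,t), (λ,s), (λ,t), (μ,s), (μ,t)}
  {κ, λ, μ} × {r, s, t} = {(κ,r), (κ,s), (κ,t), (λ,r), (λ,s), (λ,t), (μ,r), (μ,s), (μ,t)}
These 13 distinct sets form the basis B.
Close under arbitrary unions to get τ_{X×Y}; counting gives |τ_{X×Y}| = 25.


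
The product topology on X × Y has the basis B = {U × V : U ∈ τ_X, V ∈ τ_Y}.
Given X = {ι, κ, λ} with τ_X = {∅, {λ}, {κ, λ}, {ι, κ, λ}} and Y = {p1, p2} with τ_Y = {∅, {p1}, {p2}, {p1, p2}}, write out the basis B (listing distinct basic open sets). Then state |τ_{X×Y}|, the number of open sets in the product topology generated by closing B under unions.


Basis B = {∅ × ∅, {λ} × {p1}, {λ} × {p2}, {κ, λ} × {p1}, {κ, λ} × {p2}, {λ} × {p1, p2}, {ι, κ, λ} × {p1}, {ι, κ, λ} × {p2}, {κ, λ} × {p1, p2}, {ι, κ, λ} × {p1, p2}}; |τ_{X×Y}| = 16.

Enumerate products U × V with U ∈ τ_X, V ∈ τ_Y (deduplicated):
  ∅ × ∅ = {} (∅)
  {λ} × {p1} = {(λ,p1)}
  {λ} × {p2} = {(λ,p2)}
  {κ, λ} × {p1} = {(κ,p1), (λ,p1)}
  {κ, λ} × {p2} = {(κ,p2), (λ,p2)}
  {λ} × {p1, p2} = {(λ,p1), (λ,p2)}
  {ι, κ, λ} × {p1} = {(ι,p1), (κ,p1), (λ,p1)}
  {ι, κ, λ} × {p2} = {(ι,p2), (κ,p2), (λ,p2)}
  {κ, λ} × {p1, p2} = {(κ,p1), (κ,p2), (λ,p1), (λ,p2)}
  {ι, κ, λ} × {p1, p2} = {(ι,p1), (ι,p2), (κ,p1), (κ,p2), (λ,p1), (λ,p2)}
These 10 distinct sets form the basis B.
Close under arbitrary unions to get τ_{X×Y}; counting gives |τ_{X×Y}| = 16.


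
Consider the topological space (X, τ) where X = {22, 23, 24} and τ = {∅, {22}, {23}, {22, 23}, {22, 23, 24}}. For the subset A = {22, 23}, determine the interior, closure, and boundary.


int(A) = {22, 23}, cl(A) = {22, 23, 24}, ∂A = {24}.

Closed sets in (X, τ) are complements of opens:
  closed(X, τ) = {∅, {24}, {22, 24}, {23, 24}, {22, 23, 24}}.
int(A) = ⋃ {U ∈ τ : U ⊆ A}. Opens contained in A: ∅, {22}, {23}, {22, 23}.
Taking the union of these: int(A) = {22, 23}.
cl(A) = ⋂ {C closed : A ⊆ C}. Closed sets containing A: {22, 23, 24}.
Intersecting these: cl(A) = {22, 23, 24}.
∂A = cl(A) ∖ int(A) = {22, 23, 24} ∖ {22, 23} = {24}.


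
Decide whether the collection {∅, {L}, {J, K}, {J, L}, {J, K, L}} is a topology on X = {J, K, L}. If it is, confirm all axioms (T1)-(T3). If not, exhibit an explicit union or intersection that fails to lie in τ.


τ is NOT a topology on X.

Axiom (T1): ∅ ∈ τ? Yes; X ∈ τ? Yes.
Axiom (T2/T3): check pairwise unions and intersections of members of τ.
Counterexample for (T3): {J, K} ∩ {J, L} = {J} ∉ τ. Therefore τ is NOT a topology.


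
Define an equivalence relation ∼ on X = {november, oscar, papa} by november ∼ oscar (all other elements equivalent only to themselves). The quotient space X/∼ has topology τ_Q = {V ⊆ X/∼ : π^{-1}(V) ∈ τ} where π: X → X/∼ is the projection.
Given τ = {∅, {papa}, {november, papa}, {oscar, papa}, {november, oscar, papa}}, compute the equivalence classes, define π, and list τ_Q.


X/∼ = {[november=oscar], [papa]}; |τ_Q| = 3.

Equivalence classes: [november=oscar], [papa].
Quotient map π: X → X/∼ sends november ↦ [november=oscar], oscar ↦ [november=oscar], papa ↦ [papa].
For each subset V ⊆ X/∼, compute π^{-1}(V) ⊆ X and check whether π^{-1}(V) ∈ τ. V is open in τ_Q iff π^{-1}(V) ∈ τ.
  V = {}: π^{-1}(V) = ∅ ∈ τ ✓.
  V = {[november=oscar]}: π^{-1}(V) = {november, oscar} ∉ τ ✗.
  V = {[papa]}: π^{-1}(V) = {papa} ∈ τ ✓.
  V = {[november=oscar], [papa]}: π^{-1}(V) = {november, oscar, papa} ∈ τ ✓.
Open sets in the quotient: τ_Q = {{}, {[papa]}, {[november=oscar], [papa]}} (3 elements).


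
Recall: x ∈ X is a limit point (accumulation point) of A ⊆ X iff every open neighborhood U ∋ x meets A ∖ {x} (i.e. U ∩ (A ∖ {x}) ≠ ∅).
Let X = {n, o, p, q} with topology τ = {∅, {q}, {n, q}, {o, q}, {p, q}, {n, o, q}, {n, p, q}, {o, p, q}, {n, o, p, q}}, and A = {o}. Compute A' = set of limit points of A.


A' = ∅

For each x ∈ X, list the open sets U ∈ τ with x ∈ U, then check whether U ∩ (A ∖ {x}) ≠ ∅ for every such U.
  x = n: open {n, q} ∋ x has {n, q} ∩ (A ∖ {n}) = ∅, so x is NOT a limit point.
  x = o: open {o, q} ∋ x has {o, q} ∩ (A ∖ {o}) = ∅, so x is NOT a limit point.
  x = p: open {p, q} ∋ x has {p, q} ∩ (A ∖ {p}) = ∅, so x is NOT a limit point.
  x = q: open {q} ∋ x has {q} ∩ (A ∖ {q}) = ∅, so x is NOT a limit point.
Collecting: A' = ∅.


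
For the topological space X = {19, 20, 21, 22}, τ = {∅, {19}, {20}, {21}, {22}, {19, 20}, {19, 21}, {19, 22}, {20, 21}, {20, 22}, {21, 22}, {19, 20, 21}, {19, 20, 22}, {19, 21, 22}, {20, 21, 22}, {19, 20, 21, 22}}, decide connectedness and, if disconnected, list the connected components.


(X, τ) is disconnected; components = [{19}, {20}, {21}, {22}].

Find clopen sets (U ∈ τ with X ∖ U ∈ τ):
  U = ∅, X ∖ U = {19, 20, 21, 22} — both open, so U is clopen.
  U = {19}, X ∖ U = {20, 21, 22} — both open, so U is clopen.
  U = {20}, X ∖ U = {19, 21, 22} — both open, so U is clopen.
  U = {21}, X ∖ U = {19, 20, 22} — both open, so U is clopen.
  U = {22}, X ∖ U = {19, 20, 21} — both open, so U is clopen.
  U = {19, 20}, X ∖ U = {21, 22} — both open, so U is clopen.
  U = {19, 21}, X ∖ U = {20, 22} — both open, so U is clopen.
  U = {19, 22}, X ∖ U = {20, 21} — both open, so U is clopen.
  U = {20, 21}, X ∖ U = {19, 22} — both open, so U is clopen.
  U = {20, 22}, X ∖ U = {19, 21} — both open, so U is clopen.
  U = {21, 22}, X ∖ U = {19, 20} — both open, so U is clopen.
  U = {19, 20, 21}, X ∖ U = {22} — both open, so U is clopen.
  U = {19, 20, 22}, X ∖ U = {21} — both open, so U is clopen.
  U = {19, 21, 22}, X ∖ U = {20} — both open, so U is clopen.
  U = {20, 21, 22}, X ∖ U = {19} — both open, so U is clopen.
  U = {19, 20, 21, 22}, X ∖ U = ∅ — both open, so U is clopen.
Nontrivial clopen(s) exist: e.g. {20, 21, 22}. So (X, τ) is disconnected.
Compute connected components by grouping points that agree on all clopens:
  component: {19}
  component: {20}
  component: {21}
  component: {22}


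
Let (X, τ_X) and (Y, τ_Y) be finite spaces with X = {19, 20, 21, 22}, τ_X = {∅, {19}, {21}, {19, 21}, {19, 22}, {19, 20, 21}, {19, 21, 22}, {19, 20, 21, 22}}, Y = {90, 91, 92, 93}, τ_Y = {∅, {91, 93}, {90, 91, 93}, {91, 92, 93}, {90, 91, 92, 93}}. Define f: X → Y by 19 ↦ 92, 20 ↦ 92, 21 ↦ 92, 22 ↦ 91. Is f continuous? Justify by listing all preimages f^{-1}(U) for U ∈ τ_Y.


f is NOT continuous.

Compute f^{-1}(U) for each U ∈ τ_Y:
  U = ∅: f^{-1}(U) = ∅ ∈ τ_X ✓.
  U = {91, 93}: f^{-1}(U) = {22} ∉ τ_X ✗.
  U = {90, 91, 93}: f^{-1}(U) = {22} ∉ τ_X ✗.
  U = {91, 92, 93}: f^{-1}(U) = {19, 20, 21, 22} ∈ τ_X ✓.
  U = {90, 91, 92, 93}: f^{-1}(U) = {19, 20, 21, 22} ∈ τ_X ✓.
Found U = {91, 93} with f^{-1}(U) = {22} not in τ_X. Therefore f is NOT continuous.


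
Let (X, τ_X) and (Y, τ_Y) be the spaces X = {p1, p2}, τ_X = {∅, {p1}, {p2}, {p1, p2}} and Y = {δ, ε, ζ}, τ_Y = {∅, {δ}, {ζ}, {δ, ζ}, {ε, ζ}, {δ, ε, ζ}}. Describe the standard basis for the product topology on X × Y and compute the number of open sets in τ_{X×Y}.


Basis B = {∅ × ∅, {p1} × {δ}, {p1} × {ζ}, {p2} × {δ}, {p2} × {ζ}, {p1} × {δ, ζ}, {p1, p2} × {δ}, {p1} × {ε, ζ}, {p1, p2} × {ζ}, {p2} × {δ, ζ}, {p2} × {ε, ζ}, {p1} × {δ, ε, ζ}, {p2} × {δ, ε, ζ}, {p1, p2} × {δ, ζ}, {p1, p2} × {ε, ζ}, {p1, p2} × {δ, ε, ζ}}; |τ_{X×Y}| = 36.

Enumerate products U × V with U ∈ τ_X, V ∈ τ_Y (deduplicated):
  ∅ × ∅ = {} (∅)
  {p1} × {δ} = {(p1,δ)}
  {p1} × {ζ} = {(p1,ζ)}
  {p2} × {δ} = {(p2,δ)}
  {p2} × {ζ} = {(p2,ζ)}
  {p1} × {δ, ζ} = {(p1,δ), (p1,ζ)}
  {p1, p2} × {δ} = {(p1,δ), (p2,δ)}
  {p1} × {ε, ζ} = {(p1,ε), (p1,ζ)}
  {p1, p2} × {ζ} = {(p1,ζ), (p2,ζ)}
  {p2} × {δ, ζ} = {(p2,δ), (p2,ζ)}
  {p2} × {ε, ζ} = {(p2,ε), (p2,ζ)}
  {p1} × {δ, ε, ζ} = {(p1,δ), (p1,ε), (p1,ζ)}
  {p2} × {δ, ε, ζ} = {(p2,δ), (p2,ε), (p2,ζ)}
  {p1, p2} × {δ, ζ} = {(p1,δ), (p1,ζ), (p2,δ), (p2,ζ)}
  {p1, p2} × {ε, ζ} = {(p1,ε), (p1,ζ), (p2,ε), (p2,ζ)}
  {p1, p2} × {δ, ε, ζ} = {(p1,δ), (p1,ε), (p1,ζ), (p2,δ), (p2,ε), (p2,ζ)}
These 16 distinct sets form the basis B.
Close under arbitrary unions to get τ_{X×Y}; counting gives |τ_{X×Y}| = 36.


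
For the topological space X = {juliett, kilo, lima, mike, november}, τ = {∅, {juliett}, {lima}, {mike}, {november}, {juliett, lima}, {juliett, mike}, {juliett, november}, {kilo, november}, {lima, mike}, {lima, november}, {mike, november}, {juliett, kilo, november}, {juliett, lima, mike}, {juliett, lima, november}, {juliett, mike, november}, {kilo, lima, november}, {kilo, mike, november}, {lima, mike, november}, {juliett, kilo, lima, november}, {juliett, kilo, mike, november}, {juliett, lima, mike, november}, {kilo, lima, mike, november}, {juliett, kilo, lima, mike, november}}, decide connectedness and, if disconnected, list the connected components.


(X, τ) is disconnected; components = [{juliett}, {lima}, {mike}, {kilo, november}].

Find clopen sets (U ∈ τ with X ∖ U ∈ τ):
  U = ∅, X ∖ U = {juliett, kilo, lima, mike, november} — both open, so U is clopen.
  U = {juliett}, X ∖ U = {kilo, lima, mike, november} — both open, so U is clopen.
  U = {lima}, X ∖ U = {juliett, kilo, mike, november} — both open, so U is clopen.
  U = {mike}, X ∖ U = {juliett, kilo, lima, november} — both open, so U is clopen.
  U = {juliett, lima}, X ∖ U = {kilo, mike, november} — both open, so U is clopen.
  U = {juliett, mike}, X ∖ U = {kilo, lima, november} — both open, so U is clopen.
  U = {kilo, november}, X ∖ U = {juliett, lima, mike} — both open, so U is clopen.
  U = {lima, mike}, X ∖ U = {juliett, kilo, november} — both open, so U is clopen.
  U = {juliett, kilo, november}, X ∖ U = {lima, mike} — both open, so U is clopen.
  U = {juliett, lima, mike}, X ∖ U = {kilo, november} — both open, so U is clopen.
  U = {kilo, lima, november}, X ∖ U = {juliett, mike} — both open, so U is clopen.
  U = {kilo, mike, november}, X ∖ U = {juliett, lima} — both open, so U is clopen.
  U = {juliett, kilo, lima, november}, X ∖ U = {mike} — both open, so U is clopen.
  U = {juliett, kilo, mike, november}, X ∖ U = {lima} — both open, so U is clopen.
  U = {kilo, lima, mike, november}, X ∖ U = {juliett} — both open, so U is clopen.
  U = {juliett, kilo, lima, mike, november}, X ∖ U = ∅ — both open, so U is clopen.
Nontrivial clopen(s) exist: e.g. {kilo, lima, november}. So (X, τ) is disconnected.
Compute connected components by grouping points that agree on all clopens:
  component: {juliett}
  component: {lima}
  component: {mike}
  component: {kilo, november}
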